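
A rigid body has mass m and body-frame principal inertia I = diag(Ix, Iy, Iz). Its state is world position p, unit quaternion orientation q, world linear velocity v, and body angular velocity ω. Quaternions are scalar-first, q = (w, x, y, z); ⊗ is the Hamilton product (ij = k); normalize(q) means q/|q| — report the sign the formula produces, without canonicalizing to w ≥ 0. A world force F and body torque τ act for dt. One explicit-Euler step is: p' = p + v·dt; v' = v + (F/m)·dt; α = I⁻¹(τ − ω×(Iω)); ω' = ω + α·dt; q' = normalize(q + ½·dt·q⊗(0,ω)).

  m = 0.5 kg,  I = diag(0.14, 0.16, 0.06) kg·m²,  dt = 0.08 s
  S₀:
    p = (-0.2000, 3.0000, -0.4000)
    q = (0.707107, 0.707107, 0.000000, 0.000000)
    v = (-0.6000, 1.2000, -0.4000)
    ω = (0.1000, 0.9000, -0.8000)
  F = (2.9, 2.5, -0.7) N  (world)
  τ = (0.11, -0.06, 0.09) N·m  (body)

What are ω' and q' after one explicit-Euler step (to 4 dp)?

ω' = (0.1217, 0.8732, -0.6824)
q' = (0.7035, 0.7091, 0.0480, 0.0028)

angular accel α = (0.2714, -0.3350, 1.4700)
ω' = ω + α·dt = (0.1217, 0.8732, -0.6824)
2q̇ = q⊗(0,ω) = (-0.0707107, 0.0707107, 1.2020819, 0.0707107)
q + ½dt·q⊗(0,ω), renormalized = (0.7035, 0.7091, 0.0480, 0.0028)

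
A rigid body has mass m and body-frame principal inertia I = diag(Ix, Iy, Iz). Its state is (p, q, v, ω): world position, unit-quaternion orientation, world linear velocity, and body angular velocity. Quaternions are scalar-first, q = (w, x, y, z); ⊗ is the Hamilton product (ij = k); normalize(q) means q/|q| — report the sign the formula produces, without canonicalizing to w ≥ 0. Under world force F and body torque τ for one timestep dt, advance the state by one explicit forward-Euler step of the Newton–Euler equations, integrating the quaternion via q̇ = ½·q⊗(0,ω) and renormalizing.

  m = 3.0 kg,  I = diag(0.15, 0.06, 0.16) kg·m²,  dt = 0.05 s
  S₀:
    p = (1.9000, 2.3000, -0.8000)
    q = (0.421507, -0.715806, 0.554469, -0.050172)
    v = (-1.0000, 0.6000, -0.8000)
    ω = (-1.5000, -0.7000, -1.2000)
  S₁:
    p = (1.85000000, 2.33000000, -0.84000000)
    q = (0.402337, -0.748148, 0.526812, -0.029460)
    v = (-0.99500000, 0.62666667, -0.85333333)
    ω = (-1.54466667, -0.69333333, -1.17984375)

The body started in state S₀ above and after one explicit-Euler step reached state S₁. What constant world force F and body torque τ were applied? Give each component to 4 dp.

ω₁ − ω₀ = (-0.04466667, 0.00666667, 0.02015625)
precession coupling = (0.0840, -0.0180, -0.0945)
applied torque τ = (-0.0500, -0.0100, -0.0300)
v₁ − v₀ = (0.00500000, 0.02666667, -0.05333333)
applied force F = (0.3000, 1.6000, -3.2000)

F = (0.3000, 1.6000, -3.2000)
τ = (-0.0500, -0.0100, -0.0300)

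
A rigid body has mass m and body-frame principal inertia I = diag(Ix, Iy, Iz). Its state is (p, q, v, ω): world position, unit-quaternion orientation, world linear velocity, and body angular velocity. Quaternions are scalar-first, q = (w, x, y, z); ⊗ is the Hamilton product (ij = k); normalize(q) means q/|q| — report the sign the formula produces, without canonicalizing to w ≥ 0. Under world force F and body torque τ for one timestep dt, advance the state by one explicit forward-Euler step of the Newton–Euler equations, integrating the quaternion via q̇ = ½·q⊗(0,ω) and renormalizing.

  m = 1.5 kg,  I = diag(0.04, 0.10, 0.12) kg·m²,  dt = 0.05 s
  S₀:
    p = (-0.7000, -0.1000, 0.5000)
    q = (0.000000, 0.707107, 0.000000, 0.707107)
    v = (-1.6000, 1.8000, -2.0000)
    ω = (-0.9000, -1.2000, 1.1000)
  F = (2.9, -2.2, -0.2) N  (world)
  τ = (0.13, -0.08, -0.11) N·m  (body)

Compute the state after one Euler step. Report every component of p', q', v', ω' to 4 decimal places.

p + v·dt = (-0.7800, -0.0100, 0.4000)
v' = v + a·dt = (-1.5033, 1.7267, -2.0067)
precession coupling ω×(Iω) = (-0.0264, 0.0792, 0.0648)
angular accel α = (3.9100, -1.5920, -1.4567)
ω + α·dt = (-0.7045, -1.2796, 1.0272)
2q̇ = q⊗(0,ω) = (-0.1414214, 0.8485284, -1.4142140, -0.8485284)
updated quaternion q' = (-0.0035, 0.7275, -0.0353, 0.6852)

p' = (-0.7800, -0.0100, 0.4000)
q' = (-0.0035, 0.7275, -0.0353, 0.6852)
v' = (-1.5033, 1.7267, -2.0067)
ω' = (-0.7045, -1.2796, 1.0272)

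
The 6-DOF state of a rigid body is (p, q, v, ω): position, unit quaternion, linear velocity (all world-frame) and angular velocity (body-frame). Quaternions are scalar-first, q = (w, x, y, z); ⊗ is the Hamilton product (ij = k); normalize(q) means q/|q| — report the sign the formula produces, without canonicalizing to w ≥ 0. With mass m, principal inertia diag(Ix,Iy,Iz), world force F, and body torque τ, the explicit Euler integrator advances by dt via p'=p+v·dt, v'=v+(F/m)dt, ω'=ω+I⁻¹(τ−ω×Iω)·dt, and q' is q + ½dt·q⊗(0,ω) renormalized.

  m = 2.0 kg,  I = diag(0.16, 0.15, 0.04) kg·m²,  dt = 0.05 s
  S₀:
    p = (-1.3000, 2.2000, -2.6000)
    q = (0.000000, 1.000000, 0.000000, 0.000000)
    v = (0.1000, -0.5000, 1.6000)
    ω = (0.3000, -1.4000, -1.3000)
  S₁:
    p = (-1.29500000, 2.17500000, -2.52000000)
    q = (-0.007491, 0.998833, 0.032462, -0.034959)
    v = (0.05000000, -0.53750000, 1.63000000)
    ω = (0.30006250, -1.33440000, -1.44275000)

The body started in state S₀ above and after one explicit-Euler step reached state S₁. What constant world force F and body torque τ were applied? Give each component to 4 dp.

F = (-2.0000, -1.5000, 1.2000)
τ = (-0.2000, 0.1500, -0.1100)

velocity change Δv = (-0.05000000, -0.03750000, 0.03000000)
applied force F = (-2.0000, -1.5000, 1.2000)
Δω = ω₁−ω₀ = (0.00006250, 0.06560000, -0.14275000)
I·α + gyro = (-0.2000, 0.1500, -0.1100)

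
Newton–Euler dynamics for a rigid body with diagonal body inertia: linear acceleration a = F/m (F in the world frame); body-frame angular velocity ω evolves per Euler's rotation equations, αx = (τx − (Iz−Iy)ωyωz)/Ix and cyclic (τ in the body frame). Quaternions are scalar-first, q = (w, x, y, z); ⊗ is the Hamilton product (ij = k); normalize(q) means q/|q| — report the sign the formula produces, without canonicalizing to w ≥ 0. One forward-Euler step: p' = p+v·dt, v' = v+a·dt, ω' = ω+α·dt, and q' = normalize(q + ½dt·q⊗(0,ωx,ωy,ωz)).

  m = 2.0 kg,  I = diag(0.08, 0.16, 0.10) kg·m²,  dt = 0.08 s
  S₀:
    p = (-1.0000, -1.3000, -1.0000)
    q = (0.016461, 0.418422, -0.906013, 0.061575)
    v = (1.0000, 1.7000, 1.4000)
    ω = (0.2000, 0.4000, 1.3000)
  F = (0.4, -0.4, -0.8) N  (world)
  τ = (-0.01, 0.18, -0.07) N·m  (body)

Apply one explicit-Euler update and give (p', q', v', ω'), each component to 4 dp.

p' = p + v·dt = (-0.9200, -1.1640, -0.8880)
new velocity v' = (1.0160, 1.6840, 1.3680)
angular accel α = (0.2650, 1.1575, -0.7640)
ω + α·dt = (0.2212, 0.4926, 1.2389)
q⊗(0,ω) = (0.1986733, -1.1991547, -0.5250492, 0.3699707)
q' = normalize(q + ½dt·q⊗(0,ω)) = (0.0244, 0.3699, -0.9256, 0.0763)

p' = (-0.9200, -1.1640, -0.8880)
q' = (0.0244, 0.3699, -0.9256, 0.0763)
v' = (1.0160, 1.6840, 1.3680)
ω' = (0.2212, 0.4926, 1.2389)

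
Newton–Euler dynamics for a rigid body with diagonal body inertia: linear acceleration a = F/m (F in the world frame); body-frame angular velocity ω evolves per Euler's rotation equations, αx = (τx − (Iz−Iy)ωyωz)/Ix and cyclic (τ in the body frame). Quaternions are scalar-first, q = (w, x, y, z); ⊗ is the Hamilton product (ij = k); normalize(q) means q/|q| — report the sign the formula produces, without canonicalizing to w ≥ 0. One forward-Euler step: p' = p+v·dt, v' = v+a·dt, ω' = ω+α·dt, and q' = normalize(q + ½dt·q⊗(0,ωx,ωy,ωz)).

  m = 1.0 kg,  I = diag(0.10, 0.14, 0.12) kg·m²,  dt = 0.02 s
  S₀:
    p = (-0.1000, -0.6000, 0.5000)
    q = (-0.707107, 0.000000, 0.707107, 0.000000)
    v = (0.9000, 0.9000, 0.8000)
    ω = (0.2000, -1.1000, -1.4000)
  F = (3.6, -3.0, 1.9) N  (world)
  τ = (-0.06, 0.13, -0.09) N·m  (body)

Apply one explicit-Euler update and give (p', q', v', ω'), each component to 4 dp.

gyro term ω×Iω = (-0.0308, 0.0056, -0.0088)
angular accel α = (-0.2920, 0.8886, -0.6767)
ω + α·dt = (0.1942, -1.0822, -1.4135)
2q̇ = q⊗(0,ω) = (0.7778177, -1.1313712, 0.7778177, 0.8485284)
q + ½dt·q⊗(0,ω), renormalized = (-0.6992, -0.0113, 0.7148, 0.0085)
linear accel F/m = (3.6000, -3.0000, 1.9000)
p' = p + v·dt = (-0.0820, -0.5820, 0.5160)
v' = v + a·dt = (0.9720, 0.8400, 0.8380)

p' = (-0.0820, -0.5820, 0.5160)
q' = (-0.6992, -0.0113, 0.7148, 0.0085)
v' = (0.9720, 0.8400, 0.8380)
ω' = (0.1942, -1.0822, -1.4135)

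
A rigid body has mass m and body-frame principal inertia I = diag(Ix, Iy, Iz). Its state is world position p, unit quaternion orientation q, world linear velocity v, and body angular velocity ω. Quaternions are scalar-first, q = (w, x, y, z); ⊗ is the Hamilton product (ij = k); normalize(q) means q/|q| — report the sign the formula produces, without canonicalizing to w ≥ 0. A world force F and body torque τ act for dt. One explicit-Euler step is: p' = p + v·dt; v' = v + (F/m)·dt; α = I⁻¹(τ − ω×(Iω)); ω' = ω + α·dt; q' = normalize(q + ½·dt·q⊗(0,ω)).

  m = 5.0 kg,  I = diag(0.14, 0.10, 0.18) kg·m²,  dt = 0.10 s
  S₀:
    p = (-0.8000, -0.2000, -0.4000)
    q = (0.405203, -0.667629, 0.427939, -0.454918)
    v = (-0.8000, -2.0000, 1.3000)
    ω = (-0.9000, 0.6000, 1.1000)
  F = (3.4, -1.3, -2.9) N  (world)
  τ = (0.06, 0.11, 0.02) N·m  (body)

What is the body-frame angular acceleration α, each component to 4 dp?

precession coupling ω×(Iω) = (0.0528, 0.0396, 0.0216)
α = I⁻¹(τ − ω×Iω) = (0.0514, 0.7040, -0.0089)

α = (0.0514, 0.7040, -0.0089)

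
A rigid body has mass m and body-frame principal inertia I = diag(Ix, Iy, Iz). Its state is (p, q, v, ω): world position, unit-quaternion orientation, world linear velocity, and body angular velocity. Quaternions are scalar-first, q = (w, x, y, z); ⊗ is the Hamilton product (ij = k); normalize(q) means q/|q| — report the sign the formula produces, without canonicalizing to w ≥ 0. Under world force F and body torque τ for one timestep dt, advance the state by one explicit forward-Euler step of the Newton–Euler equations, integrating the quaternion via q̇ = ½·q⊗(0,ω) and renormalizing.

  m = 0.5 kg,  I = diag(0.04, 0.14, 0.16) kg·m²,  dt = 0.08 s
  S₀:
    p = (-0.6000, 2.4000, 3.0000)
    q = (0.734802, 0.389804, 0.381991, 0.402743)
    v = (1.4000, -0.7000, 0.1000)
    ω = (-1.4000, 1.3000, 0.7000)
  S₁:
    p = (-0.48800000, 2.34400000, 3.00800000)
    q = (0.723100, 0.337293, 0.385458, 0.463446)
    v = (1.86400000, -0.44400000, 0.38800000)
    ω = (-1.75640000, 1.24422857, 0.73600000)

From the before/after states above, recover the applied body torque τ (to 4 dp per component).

τ = (-0.1600, 0.0200, -0.1100)

Δω = ω₁−ω₀ = (-0.35640000, -0.05577143, 0.03600000)
τ = I·(Δω/dt) + ω₀×(Iω₀) = (-0.1600, 0.0200, -0.1100)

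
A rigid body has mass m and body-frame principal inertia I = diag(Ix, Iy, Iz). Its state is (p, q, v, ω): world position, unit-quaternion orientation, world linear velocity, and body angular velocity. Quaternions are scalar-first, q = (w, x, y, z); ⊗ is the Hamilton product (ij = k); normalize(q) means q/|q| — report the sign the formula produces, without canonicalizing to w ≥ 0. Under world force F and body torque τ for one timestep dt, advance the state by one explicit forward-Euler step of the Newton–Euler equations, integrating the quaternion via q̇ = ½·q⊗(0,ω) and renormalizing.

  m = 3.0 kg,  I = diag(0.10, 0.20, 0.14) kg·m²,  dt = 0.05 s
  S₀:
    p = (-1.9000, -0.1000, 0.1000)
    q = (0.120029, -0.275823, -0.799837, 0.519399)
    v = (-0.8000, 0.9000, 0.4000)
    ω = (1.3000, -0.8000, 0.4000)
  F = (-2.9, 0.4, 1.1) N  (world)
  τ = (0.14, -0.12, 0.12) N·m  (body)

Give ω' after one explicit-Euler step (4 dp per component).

(τ − ω×Iω)/I = (1.2080, -0.4960, 1.6000)
ω' = ω + α·dt = (1.3604, -0.8248, 0.4800)

ω' = (1.3604, -0.8248, 0.4800)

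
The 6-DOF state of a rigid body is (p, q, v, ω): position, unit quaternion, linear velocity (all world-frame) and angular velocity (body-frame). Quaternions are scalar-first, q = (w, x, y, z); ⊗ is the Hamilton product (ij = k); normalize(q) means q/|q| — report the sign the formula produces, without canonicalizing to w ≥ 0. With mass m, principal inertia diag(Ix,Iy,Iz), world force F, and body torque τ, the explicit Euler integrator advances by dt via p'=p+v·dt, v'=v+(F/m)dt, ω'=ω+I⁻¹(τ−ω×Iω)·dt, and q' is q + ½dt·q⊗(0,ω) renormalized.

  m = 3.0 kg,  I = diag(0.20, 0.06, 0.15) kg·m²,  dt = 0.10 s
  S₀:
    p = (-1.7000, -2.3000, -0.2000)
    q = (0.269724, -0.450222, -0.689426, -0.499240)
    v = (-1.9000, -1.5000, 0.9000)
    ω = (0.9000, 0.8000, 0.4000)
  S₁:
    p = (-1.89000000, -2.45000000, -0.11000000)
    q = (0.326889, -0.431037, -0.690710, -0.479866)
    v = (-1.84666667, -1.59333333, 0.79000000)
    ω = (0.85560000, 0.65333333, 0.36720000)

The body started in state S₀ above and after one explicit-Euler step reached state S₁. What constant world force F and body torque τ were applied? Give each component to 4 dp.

rate change Δω = (-0.04440000, -0.14666667, -0.03280000)
ω₀×(Iω₀) = (0.0288, 0.0180, -0.1008)
applied torque τ = (-0.0600, -0.0700, -0.1500)
v₁ − v₀ = (0.05333333, -0.09333333, -0.11000000)
m·(v₁−v₀)/dt = (1.6000, -2.8000, -3.3000)

F = (1.6000, -2.8000, -3.3000)
τ = (-0.0600, -0.0700, -0.1500)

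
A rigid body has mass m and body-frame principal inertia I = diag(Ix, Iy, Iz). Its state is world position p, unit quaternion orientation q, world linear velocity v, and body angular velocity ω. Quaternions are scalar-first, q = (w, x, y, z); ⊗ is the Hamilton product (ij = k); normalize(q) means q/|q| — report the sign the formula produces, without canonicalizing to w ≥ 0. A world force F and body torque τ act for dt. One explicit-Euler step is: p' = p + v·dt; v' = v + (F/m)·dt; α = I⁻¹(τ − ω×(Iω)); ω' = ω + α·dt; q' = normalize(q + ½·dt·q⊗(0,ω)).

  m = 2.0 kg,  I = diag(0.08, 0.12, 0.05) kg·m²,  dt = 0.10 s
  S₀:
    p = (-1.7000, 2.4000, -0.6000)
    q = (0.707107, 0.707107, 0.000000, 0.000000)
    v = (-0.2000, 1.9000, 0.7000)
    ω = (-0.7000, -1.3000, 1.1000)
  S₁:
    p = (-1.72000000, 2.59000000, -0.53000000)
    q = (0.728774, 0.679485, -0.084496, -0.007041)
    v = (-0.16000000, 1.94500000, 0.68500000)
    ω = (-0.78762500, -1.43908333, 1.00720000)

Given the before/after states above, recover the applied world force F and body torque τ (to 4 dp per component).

velocity change Δv = (0.04000000, 0.04500000, -0.01500000)
m·(v₁−v₀)/dt = (0.8000, 0.9000, -0.3000)
ω₁ − ω₀ = (-0.08762500, -0.13908333, -0.09280000)
gyro term ω₀×Iω₀ = (0.1001, -0.0231, 0.0364)
τ = I·(Δω/dt) + ω₀×(Iω₀) = (0.0300, -0.1900, -0.0100)

F = (0.8000, 0.9000, -0.3000)
τ = (0.0300, -0.1900, -0.0100)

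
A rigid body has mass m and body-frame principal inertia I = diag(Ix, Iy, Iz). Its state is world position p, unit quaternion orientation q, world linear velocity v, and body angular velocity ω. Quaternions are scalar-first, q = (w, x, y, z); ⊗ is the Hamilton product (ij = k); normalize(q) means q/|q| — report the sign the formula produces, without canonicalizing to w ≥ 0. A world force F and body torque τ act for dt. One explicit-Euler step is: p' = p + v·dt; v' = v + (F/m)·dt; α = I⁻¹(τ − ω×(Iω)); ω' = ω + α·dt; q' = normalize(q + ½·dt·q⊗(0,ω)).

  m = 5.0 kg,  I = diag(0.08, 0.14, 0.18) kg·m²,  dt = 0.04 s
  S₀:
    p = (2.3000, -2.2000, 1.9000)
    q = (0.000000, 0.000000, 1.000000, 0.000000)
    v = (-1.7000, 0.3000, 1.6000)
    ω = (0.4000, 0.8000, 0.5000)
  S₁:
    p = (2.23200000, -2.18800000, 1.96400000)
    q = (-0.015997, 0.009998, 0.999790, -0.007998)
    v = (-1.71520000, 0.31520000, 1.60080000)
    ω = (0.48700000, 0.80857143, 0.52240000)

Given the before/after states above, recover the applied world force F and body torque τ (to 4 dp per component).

Δv = v₁−v₀ = (-0.01520000, 0.01520000, 0.00080000)
applied force F = (-1.9000, 1.9000, 0.1000)
rate change Δω = (0.08700000, 0.00857143, 0.02240000)
I·α + gyro = (0.1900, 0.0100, 0.1200)

F = (-1.9000, 1.9000, 0.1000)
τ = (0.1900, 0.0100, 0.1200)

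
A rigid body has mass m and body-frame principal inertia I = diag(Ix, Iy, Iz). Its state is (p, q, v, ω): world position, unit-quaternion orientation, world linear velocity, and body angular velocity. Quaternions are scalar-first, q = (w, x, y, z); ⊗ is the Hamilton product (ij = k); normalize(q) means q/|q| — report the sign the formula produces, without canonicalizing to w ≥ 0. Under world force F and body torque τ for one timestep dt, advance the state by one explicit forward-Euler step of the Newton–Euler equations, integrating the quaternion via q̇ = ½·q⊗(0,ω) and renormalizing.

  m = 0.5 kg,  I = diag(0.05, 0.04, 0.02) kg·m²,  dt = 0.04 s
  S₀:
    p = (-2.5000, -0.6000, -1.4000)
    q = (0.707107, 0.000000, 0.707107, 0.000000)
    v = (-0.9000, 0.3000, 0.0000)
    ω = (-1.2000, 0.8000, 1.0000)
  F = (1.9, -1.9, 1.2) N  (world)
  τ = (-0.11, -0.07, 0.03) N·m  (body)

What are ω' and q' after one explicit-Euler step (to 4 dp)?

ω' = (-1.2752, 0.7660, 1.0408)
q' = (0.6954, -0.0028, 0.7180, 0.0311)

α = I⁻¹(τ − ω×Iω) = (-1.8800, -0.8500, 1.0200)
new body rate ω' = (-1.2752, 0.7660, 1.0408)
Hamilton product q⊗(0,ω) = (-0.5656856, -0.1414214, 0.5656856, 1.5556354)
q' = normalize(q + ½dt·q⊗(0,ω)) = (0.6954, -0.0028, 0.7180, 0.0311)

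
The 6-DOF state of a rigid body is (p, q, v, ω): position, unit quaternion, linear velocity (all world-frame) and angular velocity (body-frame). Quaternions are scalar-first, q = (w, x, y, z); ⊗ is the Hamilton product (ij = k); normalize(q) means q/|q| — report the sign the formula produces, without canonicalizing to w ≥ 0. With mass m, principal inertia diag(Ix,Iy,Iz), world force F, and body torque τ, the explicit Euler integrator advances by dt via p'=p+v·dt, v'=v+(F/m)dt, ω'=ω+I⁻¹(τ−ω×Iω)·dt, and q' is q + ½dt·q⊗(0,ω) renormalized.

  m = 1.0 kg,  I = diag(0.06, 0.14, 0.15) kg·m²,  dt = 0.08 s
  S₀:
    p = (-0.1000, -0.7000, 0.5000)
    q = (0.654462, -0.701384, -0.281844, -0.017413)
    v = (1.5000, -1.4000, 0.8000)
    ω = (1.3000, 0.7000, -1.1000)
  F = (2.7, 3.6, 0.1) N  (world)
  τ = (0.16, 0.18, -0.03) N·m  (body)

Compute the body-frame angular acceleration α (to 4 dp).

precession coupling ω×(Iω) = (-0.0077, 0.1287, 0.0728)
(τ − ω×Iω)/I = (2.7950, 0.3664, -0.6853)

α = (2.7950, 0.3664, -0.6853)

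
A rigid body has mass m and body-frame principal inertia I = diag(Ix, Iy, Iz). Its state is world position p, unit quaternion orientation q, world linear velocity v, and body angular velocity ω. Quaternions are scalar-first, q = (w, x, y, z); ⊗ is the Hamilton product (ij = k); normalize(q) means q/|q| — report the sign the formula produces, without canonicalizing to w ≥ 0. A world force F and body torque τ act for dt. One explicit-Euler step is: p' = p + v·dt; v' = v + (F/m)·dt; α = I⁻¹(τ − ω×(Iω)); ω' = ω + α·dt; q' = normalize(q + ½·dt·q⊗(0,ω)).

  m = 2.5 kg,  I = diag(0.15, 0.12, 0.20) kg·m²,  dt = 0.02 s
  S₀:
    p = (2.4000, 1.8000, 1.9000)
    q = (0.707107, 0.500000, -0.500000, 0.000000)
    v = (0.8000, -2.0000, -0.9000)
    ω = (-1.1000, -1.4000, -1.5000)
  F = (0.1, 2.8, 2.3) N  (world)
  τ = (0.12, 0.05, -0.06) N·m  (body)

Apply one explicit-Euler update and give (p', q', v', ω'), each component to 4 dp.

p' = (2.4160, 1.7600, 1.8820)
q' = (0.7054, 0.4996, -0.5023, -0.0231)
v' = (0.8008, -1.9776, -0.8816)
ω' = (-1.1064, -1.3779, -1.5014)

new position p' = (2.4160, 1.7600, 1.8820)
v + (F/m)dt = (0.8008, -1.9776, -0.8816)
gyro term ω×Iω = (0.1680, -0.0825, -0.0462)
angular accel α = (-0.3200, 1.1042, -0.0690)
ω' = ω + α·dt = (-1.1064, -1.3779, -1.5014)
Hamilton product q⊗(0,ω) = (-0.1500000, -0.0278177, -0.2399498, -2.3106605)
updated quaternion q' = (0.7054, 0.4996, -0.5023, -0.0231)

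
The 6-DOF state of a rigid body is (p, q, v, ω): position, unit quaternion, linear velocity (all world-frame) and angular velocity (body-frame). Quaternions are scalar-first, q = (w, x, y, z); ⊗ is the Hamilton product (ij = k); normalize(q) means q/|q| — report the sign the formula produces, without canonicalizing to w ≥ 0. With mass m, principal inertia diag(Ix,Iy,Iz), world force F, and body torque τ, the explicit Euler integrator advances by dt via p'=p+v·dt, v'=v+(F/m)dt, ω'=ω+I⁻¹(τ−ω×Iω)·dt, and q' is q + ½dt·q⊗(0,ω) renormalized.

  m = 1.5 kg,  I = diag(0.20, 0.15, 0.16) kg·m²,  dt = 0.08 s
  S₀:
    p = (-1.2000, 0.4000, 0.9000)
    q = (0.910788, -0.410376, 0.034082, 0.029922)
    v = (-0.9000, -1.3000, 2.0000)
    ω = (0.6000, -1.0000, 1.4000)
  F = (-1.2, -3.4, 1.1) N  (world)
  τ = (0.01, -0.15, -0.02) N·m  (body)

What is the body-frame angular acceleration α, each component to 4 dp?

precession coupling ω×(Iω) = (-0.0140, 0.0336, 0.0300)
α = I⁻¹(τ − ω×Iω) = (0.1200, -1.2240, -0.3125)

α = (0.1200, -1.2240, -0.3125)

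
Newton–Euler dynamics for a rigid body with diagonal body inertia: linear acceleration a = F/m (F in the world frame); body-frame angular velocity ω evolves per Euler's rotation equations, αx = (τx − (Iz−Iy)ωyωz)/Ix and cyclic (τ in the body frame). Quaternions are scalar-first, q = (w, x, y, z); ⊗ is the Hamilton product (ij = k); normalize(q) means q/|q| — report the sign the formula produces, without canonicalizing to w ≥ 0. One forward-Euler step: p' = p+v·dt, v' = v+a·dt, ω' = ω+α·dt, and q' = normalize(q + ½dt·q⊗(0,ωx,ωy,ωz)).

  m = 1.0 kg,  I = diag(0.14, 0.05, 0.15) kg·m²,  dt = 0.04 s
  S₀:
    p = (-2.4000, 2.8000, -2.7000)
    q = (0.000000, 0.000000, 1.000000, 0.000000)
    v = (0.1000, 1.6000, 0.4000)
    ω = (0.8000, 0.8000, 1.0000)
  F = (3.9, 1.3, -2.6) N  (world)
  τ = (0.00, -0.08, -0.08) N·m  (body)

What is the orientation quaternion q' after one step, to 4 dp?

q' = (-0.0160, 0.0200, 0.9995, -0.0160)

Hamilton product q⊗(0,ω) = (-0.8000000, 1.0000000, 0.0000000, -0.8000000)
q + ½dt·q⊗(0,ω), renormalized = (-0.0160, 0.0200, 0.9995, -0.0160)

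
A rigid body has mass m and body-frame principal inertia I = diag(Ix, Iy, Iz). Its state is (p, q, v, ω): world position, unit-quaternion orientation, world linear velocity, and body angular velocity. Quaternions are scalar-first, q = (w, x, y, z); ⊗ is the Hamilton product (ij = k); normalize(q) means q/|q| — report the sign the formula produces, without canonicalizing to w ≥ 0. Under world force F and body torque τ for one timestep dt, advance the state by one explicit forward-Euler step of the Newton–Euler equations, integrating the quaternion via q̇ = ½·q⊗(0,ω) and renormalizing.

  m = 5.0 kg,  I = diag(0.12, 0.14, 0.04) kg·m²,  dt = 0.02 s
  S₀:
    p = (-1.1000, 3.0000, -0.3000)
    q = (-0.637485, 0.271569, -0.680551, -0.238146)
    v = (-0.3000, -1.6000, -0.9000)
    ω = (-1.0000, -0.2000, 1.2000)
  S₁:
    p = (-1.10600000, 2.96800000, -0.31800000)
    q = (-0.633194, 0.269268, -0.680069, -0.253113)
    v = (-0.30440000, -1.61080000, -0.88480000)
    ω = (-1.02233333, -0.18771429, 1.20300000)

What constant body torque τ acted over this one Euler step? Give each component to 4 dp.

ω₁ − ω₀ = (-0.02233333, 0.01228571, 0.00300000)
τ = I·(Δω/dt) + ω₀×(Iω₀) = (-0.1100, -0.0100, 0.0100)

τ = (-0.1100, -0.0100, 0.0100)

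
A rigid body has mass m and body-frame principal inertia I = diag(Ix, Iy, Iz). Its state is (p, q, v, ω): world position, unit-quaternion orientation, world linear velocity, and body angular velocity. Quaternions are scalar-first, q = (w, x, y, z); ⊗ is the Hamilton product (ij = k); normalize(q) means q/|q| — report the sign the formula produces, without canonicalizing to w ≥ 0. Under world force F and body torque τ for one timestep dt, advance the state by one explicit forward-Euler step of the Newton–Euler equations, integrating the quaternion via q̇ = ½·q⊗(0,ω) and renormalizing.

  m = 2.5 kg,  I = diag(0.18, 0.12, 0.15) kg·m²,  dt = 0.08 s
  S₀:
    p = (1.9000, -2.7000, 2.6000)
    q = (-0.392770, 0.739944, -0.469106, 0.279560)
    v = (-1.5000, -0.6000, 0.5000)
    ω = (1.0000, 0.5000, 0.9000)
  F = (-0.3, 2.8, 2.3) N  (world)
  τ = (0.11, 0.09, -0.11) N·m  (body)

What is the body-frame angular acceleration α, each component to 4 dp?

α = (0.5361, 0.5250, -0.5333)

gyro term ω×Iω = (0.0135, 0.0270, -0.0300)
angular accel α = (0.5361, 0.5250, -0.5333)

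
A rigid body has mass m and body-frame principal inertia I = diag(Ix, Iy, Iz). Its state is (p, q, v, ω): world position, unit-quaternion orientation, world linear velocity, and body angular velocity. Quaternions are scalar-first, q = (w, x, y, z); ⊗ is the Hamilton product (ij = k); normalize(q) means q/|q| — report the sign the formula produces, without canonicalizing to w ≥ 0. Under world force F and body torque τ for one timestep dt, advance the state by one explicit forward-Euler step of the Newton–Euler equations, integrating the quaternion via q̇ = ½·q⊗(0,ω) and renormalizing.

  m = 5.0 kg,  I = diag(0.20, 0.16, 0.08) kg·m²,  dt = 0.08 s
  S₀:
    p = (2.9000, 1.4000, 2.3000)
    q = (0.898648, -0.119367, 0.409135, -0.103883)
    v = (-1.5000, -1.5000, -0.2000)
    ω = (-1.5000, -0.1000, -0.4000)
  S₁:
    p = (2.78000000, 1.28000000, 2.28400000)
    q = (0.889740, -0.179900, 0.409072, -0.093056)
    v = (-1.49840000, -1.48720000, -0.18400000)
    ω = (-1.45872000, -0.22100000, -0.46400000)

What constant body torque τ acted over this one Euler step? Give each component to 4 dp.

τ = (0.1000, -0.1700, -0.0700)

Δω = ω₁−ω₀ = (0.04128000, -0.12100000, -0.06400000)
precession coupling = (-0.0032, 0.0720, -0.0060)
applied torque τ = (0.1000, -0.1700, -0.0700)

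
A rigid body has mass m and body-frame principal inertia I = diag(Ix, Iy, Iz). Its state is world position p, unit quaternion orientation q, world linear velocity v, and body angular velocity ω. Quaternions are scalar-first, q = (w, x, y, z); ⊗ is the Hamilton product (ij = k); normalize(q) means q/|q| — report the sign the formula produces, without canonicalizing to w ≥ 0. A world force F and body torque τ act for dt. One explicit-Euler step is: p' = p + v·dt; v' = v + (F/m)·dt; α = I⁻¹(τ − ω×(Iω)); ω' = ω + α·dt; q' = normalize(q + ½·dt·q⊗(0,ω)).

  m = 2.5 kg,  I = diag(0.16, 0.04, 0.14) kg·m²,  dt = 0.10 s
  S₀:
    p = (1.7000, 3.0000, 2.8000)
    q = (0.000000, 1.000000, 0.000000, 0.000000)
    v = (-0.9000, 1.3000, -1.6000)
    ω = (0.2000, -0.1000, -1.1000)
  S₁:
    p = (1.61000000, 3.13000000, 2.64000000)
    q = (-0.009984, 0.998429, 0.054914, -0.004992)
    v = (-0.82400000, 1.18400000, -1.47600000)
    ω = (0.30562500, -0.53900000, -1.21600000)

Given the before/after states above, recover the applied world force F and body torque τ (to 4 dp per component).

F = (1.9000, -2.9000, 3.1000)
τ = (0.1800, -0.1800, -0.1600)

Δω = ω₁−ω₀ = (0.10562500, -0.43900000, -0.11600000)
I·α + gyro = (0.1800, -0.1800, -0.1600)
v₁ − v₀ = (0.07600000, -0.11600000, 0.12400000)
m·(v₁−v₀)/dt = (1.9000, -2.9000, 3.1000)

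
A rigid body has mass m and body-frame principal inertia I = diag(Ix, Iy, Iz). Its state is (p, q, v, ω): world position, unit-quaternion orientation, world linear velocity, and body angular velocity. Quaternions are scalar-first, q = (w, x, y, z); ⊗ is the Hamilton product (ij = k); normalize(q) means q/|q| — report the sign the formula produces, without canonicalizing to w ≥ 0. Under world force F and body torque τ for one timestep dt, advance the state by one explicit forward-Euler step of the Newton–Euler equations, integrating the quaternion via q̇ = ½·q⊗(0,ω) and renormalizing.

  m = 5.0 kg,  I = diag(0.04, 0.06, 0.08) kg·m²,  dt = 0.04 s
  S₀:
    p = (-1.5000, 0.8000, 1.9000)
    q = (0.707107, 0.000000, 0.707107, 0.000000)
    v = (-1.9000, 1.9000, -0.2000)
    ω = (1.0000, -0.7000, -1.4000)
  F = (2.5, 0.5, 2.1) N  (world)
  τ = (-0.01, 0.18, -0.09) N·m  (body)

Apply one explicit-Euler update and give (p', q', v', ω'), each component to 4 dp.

linear accel F/m = (0.5000, 0.1000, 0.4200)
p' = p + v·dt = (-1.5760, 0.8760, 1.8920)
new velocity v' = (-1.8800, 1.9040, -0.1832)
precession coupling ω×(Iω) = (0.0196, 0.0560, -0.0140)
(τ − ω×Iω)/I = (-0.7400, 2.0667, -0.9500)
ω' = ω + α·dt = (0.9704, -0.6173, -1.4380)
2q̇ = q⊗(0,ω) = (0.4949749, -0.2828428, -0.4949749, -1.6970568)
updated quaternion q' = (0.7165, -0.0057, 0.6967, -0.0339)

p' = (-1.5760, 0.8760, 1.8920)
q' = (0.7165, -0.0057, 0.6967, -0.0339)
v' = (-1.8800, 1.9040, -0.1832)
ω' = (0.9704, -0.6173, -1.4380)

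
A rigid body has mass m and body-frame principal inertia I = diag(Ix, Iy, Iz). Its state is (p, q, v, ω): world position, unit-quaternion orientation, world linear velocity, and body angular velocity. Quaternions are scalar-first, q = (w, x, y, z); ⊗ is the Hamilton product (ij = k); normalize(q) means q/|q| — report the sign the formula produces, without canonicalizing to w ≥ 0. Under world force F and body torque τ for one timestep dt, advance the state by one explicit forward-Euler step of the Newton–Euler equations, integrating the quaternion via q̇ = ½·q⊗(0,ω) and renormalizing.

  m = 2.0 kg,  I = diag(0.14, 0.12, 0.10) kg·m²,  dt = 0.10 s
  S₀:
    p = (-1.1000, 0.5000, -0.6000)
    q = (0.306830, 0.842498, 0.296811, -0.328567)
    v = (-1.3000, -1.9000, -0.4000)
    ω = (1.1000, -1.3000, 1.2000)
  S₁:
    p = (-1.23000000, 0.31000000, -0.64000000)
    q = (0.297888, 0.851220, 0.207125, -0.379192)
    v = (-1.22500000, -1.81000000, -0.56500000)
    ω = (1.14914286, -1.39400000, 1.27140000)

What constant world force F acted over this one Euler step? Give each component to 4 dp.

F = (1.5000, 1.8000, -3.3000)

velocity change Δv = (0.07500000, 0.09000000, -0.16500000)
applied force F = (1.5000, 1.8000, -3.3000)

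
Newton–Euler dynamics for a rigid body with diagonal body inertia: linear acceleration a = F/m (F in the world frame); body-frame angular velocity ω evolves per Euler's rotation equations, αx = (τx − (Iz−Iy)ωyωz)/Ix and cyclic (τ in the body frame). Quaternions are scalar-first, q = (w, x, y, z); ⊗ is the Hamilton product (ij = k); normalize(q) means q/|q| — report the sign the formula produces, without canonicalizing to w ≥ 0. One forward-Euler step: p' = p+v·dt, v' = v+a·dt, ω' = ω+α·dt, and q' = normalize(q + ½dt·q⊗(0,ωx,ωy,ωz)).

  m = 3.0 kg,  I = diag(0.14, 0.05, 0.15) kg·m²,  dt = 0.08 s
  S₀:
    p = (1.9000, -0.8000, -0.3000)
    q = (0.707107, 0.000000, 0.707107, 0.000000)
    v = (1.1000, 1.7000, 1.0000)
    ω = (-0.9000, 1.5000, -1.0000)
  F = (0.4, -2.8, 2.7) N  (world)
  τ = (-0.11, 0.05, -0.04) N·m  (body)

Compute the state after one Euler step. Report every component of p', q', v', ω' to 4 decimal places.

a = (0.1333, -0.9333, 0.9000)
new position p' = (1.9880, -0.6640, -0.2200)
v + (F/m)dt = (1.1107, 1.6253, 1.0720)
precession coupling ω×(Iω) = (-0.1500, -0.0090, 0.1215)
(τ − ω×Iω)/I = (0.2857, 1.1800, -1.0767)
new body rate ω' = (-0.8771, 1.5944, -1.0861)
Hamilton product q⊗(0,ω) = (-1.0606605, -1.3435033, 1.0606605, -0.0707107)
q + ½dt·q⊗(0,ω), renormalized = (0.6625, -0.0536, 0.7471, -0.0028)

p' = (1.9880, -0.6640, -0.2200)
q' = (0.6625, -0.0536, 0.7471, -0.0028)
v' = (1.1107, 1.6253, 1.0720)
ω' = (-0.8771, 1.5944, -1.0861)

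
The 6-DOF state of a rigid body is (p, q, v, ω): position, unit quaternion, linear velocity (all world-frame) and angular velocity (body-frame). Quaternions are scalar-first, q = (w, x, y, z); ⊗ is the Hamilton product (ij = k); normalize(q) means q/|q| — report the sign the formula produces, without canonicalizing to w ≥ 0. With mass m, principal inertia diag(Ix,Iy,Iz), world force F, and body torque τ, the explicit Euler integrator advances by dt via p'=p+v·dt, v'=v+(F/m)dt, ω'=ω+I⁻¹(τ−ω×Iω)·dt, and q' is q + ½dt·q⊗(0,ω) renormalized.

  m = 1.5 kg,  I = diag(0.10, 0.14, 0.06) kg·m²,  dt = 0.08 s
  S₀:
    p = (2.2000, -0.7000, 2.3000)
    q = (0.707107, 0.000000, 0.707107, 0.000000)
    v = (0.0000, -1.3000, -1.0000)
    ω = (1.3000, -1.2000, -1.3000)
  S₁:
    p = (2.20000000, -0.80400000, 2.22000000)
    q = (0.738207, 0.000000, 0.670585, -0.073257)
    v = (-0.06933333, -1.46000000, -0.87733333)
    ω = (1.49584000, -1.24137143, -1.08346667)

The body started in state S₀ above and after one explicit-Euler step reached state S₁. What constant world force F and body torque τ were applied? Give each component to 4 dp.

F = (-1.3000, -3.0000, 2.3000)
τ = (0.1200, -0.1400, 0.1000)

ω₁ − ω₀ = (0.19584000, -0.04137143, 0.21653333)
precession coupling = (-0.1248, -0.0676, -0.0624)
applied torque τ = (0.1200, -0.1400, 0.1000)
velocity change Δv = (-0.06933333, -0.16000000, 0.12266667)
applied force F = (-1.3000, -3.0000, 2.3000)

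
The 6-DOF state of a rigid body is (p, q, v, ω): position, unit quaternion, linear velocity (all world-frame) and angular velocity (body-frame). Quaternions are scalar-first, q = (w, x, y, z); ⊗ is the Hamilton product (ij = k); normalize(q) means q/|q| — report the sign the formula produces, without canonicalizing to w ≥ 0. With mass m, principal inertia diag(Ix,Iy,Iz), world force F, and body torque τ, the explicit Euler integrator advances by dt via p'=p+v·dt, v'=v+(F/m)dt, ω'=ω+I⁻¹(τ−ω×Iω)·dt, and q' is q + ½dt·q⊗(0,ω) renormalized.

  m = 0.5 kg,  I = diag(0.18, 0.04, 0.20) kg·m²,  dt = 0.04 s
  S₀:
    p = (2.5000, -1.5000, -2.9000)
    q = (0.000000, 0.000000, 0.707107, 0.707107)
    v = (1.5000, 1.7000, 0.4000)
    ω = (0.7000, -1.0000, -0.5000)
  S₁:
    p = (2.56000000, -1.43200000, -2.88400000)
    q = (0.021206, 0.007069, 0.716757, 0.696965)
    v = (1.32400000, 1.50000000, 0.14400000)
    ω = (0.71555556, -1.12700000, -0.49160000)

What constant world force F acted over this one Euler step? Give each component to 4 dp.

F = (-2.2000, -2.5000, -3.2000)

velocity change Δv = (-0.17600000, -0.20000000, -0.25600000)
applied force F = (-2.2000, -2.5000, -3.2000)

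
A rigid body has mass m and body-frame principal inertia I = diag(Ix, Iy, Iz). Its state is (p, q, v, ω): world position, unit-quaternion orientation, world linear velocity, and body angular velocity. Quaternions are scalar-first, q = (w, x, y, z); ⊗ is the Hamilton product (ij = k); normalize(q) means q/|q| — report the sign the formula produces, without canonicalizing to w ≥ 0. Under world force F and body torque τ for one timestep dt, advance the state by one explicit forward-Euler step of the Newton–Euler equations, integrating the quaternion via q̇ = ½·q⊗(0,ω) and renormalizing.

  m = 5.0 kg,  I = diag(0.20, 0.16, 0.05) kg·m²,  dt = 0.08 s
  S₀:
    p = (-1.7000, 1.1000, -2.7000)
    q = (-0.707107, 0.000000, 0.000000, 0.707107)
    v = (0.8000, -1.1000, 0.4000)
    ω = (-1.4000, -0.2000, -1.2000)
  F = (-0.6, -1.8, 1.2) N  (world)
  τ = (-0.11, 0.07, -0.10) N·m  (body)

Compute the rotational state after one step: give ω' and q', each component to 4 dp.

gyro term ω×Iω = (-0.0264, 0.2520, -0.0112)
α = I⁻¹(τ − ω×Iω) = (-0.4180, -1.1375, -1.7760)
new body rate ω' = (-1.4334, -0.2910, -1.3421)
q⊗(0,ω) = (0.8485284, 1.1313712, -0.8485284, 0.8485284)
q + ½dt·q⊗(0,ω), renormalized = (-0.6713, 0.0451, -0.0338, 0.7390)

ω' = (-1.4334, -0.2910, -1.3421)
q' = (-0.6713, 0.0451, -0.0338, 0.7390)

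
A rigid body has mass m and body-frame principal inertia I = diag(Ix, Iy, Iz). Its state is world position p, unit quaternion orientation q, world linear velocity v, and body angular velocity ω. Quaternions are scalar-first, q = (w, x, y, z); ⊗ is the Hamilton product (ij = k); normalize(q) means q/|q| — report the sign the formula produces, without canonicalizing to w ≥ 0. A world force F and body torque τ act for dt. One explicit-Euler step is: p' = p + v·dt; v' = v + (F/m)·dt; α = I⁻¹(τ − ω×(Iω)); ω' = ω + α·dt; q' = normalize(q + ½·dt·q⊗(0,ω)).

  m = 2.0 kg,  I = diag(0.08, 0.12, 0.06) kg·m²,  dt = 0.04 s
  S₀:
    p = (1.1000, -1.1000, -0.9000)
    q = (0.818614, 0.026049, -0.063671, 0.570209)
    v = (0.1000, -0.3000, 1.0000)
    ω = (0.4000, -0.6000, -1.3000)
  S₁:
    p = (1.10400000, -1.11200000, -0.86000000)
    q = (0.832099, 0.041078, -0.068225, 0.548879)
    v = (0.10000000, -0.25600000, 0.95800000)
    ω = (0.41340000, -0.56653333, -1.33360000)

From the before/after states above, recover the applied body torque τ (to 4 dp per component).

rate change Δω = (0.01340000, 0.03346667, -0.03360000)
applied torque τ = (-0.0200, 0.0900, -0.0600)

τ = (-0.0200, 0.0900, -0.0600)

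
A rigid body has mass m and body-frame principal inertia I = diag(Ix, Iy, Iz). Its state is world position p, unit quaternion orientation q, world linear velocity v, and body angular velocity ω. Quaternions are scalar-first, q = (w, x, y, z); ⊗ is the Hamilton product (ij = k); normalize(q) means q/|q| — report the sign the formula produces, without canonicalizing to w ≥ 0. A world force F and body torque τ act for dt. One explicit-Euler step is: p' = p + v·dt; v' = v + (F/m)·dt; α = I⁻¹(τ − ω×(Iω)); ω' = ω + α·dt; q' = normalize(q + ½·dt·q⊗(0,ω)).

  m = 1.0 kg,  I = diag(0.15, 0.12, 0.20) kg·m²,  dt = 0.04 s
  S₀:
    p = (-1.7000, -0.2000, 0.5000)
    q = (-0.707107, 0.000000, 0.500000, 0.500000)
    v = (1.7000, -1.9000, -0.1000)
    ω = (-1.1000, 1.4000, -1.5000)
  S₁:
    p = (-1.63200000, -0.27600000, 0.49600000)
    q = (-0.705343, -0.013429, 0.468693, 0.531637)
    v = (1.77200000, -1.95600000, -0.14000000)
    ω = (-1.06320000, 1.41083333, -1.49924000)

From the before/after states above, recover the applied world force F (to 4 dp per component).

v₁ − v₀ = (0.07200000, -0.05600000, -0.04000000)
F = m·Δv/dt = (1.8000, -1.4000, -1.0000)

F = (1.8000, -1.4000, -1.0000)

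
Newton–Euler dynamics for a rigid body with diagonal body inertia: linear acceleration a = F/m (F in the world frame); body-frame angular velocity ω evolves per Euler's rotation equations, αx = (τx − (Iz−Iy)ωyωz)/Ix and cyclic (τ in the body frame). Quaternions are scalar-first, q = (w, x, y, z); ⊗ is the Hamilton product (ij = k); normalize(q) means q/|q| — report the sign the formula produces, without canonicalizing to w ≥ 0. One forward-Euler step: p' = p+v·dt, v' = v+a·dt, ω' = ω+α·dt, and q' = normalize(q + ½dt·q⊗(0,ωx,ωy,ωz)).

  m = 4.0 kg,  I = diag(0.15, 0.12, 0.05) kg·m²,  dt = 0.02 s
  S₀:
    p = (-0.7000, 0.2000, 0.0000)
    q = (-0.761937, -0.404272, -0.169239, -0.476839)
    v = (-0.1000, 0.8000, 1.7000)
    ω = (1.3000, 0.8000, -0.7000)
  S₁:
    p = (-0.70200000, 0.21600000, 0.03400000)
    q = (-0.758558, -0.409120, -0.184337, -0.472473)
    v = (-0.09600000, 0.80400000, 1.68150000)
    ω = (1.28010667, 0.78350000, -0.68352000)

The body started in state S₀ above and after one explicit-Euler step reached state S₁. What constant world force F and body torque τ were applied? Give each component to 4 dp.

v₁ − v₀ = (0.00400000, 0.00400000, -0.01850000)
applied force F = (0.8000, 0.8000, -3.7000)
ω₁ − ω₀ = (-0.01989333, -0.01650000, 0.01648000)
gyro term ω₀×Iω₀ = (0.0392, -0.0910, -0.0312)
I·α + gyro = (-0.1100, -0.1900, 0.0100)

F = (0.8000, 0.8000, -3.7000)
τ = (-0.1100, -0.1900, 0.0100)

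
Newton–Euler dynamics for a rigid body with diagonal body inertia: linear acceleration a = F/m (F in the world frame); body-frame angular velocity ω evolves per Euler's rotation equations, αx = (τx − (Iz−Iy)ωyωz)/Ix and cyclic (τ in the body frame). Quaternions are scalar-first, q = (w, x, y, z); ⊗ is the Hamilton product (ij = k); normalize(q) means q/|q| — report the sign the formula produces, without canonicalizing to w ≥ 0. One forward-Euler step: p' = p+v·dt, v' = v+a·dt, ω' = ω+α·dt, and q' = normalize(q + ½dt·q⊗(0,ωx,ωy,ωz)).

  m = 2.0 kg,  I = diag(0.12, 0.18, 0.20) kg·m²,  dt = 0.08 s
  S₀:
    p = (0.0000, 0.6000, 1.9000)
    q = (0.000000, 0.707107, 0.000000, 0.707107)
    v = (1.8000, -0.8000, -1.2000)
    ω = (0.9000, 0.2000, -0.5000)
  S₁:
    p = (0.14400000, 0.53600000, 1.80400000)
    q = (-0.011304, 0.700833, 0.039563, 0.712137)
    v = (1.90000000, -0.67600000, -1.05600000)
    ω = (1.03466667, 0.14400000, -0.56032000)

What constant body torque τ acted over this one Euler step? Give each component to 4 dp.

τ = (0.2000, -0.0900, -0.1400)

ω₁ − ω₀ = (0.13466667, -0.05600000, -0.06032000)
applied torque τ = (0.2000, -0.0900, -0.1400)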